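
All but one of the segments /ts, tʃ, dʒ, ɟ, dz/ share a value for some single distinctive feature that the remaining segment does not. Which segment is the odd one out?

ɟ

The remaining segments after removing /ɟ/ share [+delayed release]; /ɟ/ (voiced palatal stop) is [−delayed release]. For every other candidate removal, the leftover set fails to share any single feature value that the removed segment lacks.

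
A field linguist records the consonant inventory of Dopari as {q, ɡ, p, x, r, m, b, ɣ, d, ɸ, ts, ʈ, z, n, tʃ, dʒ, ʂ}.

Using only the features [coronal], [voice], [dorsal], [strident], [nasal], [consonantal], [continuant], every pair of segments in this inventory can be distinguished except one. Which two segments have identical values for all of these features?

Both /ts/ and /tʃ/ are [+coronal], [-voice], [-dorsal], [+strident], [-nasal], [+consonantal], [-continuant]. Since the list omits [anterior] and [distributed] — which do distinguish the voiceless alveolar affricate from the voiceless postalveolar affricate — this pair collapses; all other pairs remain distinct.

ts, tʃ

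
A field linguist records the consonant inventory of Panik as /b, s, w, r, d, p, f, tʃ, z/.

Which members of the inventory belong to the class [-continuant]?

b, d, p, tʃ

The [-continuant] segments here are /b, d, p, tʃ/; the remaining /s, w, r, f, z/ are [+continuant].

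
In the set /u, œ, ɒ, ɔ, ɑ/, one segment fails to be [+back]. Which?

/u, ɒ, ɔ, ɑ/ are all [+back]; /œ/ (mid front rounded lax vowel) is [−back].

œ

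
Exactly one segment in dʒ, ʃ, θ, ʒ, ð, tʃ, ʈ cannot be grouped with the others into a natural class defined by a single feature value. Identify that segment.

The remaining segments after removing /ʈ/ share [+distributed]; /ʈ/ (voiceless retroflex stop) is [-distributed]. For every other candidate removal, the leftover set fails to share any single feature value that the removed segment lacks.

ʈ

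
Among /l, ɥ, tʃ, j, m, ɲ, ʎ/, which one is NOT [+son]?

tʃ

/tʃ/ is the voiceless postalveolar affricate, which is [-sonorant]; the rest — /j, ʎ, m, ɲ, ɥ, l/ — are [+sonorant].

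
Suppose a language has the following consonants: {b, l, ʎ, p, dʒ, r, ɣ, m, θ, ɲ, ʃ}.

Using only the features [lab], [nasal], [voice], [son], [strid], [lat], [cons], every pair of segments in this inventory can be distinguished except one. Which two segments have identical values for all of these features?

On the given features, /ʎ/ and /l/ have an identical profile: [−labial], [−nasal], [+voice], [+sonorant], [−strident], [+lateral], [+consonantal]. No other two segments in the inventory coincide on all 7 features. (They do differ in [dorsal], which is not among the given features.)

ʎ, l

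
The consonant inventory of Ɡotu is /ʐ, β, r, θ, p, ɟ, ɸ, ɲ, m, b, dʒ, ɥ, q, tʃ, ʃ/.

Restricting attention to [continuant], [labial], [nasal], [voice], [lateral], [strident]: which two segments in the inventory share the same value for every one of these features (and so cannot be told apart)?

ɥ, β

/ɥ/ (labial-palatal glide) and /β/ (voiced bilabial fricative) are both [+continuant], [+labial], [-nasal], [+voice], [-lateral], [-strident], so none of the listed features separates them. (They do differ in [sonorant], [round] and [dorsal], which are not among the given features.) Every other pair in the inventory differs on at least one listed feature.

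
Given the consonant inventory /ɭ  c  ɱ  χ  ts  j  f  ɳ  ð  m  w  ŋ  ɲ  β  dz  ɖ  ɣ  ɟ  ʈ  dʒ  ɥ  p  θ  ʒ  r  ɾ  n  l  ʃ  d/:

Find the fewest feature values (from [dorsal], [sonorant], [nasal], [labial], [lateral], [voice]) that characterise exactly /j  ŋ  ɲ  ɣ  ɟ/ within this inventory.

/j, ŋ, ɲ, ɣ, ɟ/ are all [+voice], [-labial], [+dorsal], and no other segment in the inventory matches all three values. Dropping any one of them over-generates: [-labial, +dorsal] alone would also admit /c, χ/; [+voice, +dorsal] alone would also admit /w, ɥ/; [+voice, -labial] alone would also admit /ɭ, ɳ, ð, dz, …/. No other combination of two listed features picks out exactly this set either, so fewer than three features will not do.

[+voice, -labial, +dorsal]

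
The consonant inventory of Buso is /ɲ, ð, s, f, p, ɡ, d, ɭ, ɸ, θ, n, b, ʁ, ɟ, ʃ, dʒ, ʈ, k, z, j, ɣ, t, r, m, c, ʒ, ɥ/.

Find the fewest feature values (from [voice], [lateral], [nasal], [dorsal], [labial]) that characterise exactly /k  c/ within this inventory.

/k, c/ are all [−voice], [+dorsal], and no other segment in the inventory matches both values. Dropping any one of them over-generates: [+dorsal] alone would also admit /ɲ, ɡ, ʁ, ɟ, …/; [−voice] alone would also admit /s, f, p, ɸ, …/. No other single listed feature picks out exactly this set either, so fewer than two features will not do.

[−voice, +dorsal]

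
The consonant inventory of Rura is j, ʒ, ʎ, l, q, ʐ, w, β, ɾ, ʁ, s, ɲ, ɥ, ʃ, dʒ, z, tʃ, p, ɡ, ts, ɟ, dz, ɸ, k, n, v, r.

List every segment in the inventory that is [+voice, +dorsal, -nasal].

j, ʎ, w, ʁ, ɥ, ɡ, ɟ

Eliminate segments failing any feature: /ʒ, l, ʐ, β, ɾ, dʒ, z, dz, n, v, r/ are [-dorsal]; /q, s, ʃ, tʃ, p, ts, ɸ, k/ are [-voice]; /ɲ/ is [+nasal]. The remaining /j, ʎ, w, ʁ, ɥ, ɡ, ɟ/ satisfy [+voice], [+dorsal], [-nasal].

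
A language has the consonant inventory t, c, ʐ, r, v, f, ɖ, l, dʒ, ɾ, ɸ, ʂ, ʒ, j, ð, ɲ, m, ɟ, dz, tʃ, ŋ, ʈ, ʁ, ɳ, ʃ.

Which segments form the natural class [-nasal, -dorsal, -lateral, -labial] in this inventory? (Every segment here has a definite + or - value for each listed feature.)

Eliminate segments failing any feature: /c, j, ɟ, ʁ/ are [+dorsal]; /v, f, ɸ/ are [+labial]; /l/ is [+lateral]; /ɲ, m, ŋ, ɳ/ are [+nasal]. The remaining /t, ʐ, r, ɖ, dʒ, ɾ, ʂ, ʒ, ð, dz, tʃ, ʈ, ʃ/ satisfy [-nasal], [-dorsal], [-lateral], [-labial].

t, ʐ, r, ɖ, dʒ, ɾ, ʂ, ʒ, ð, dz, tʃ, ʈ, ʃ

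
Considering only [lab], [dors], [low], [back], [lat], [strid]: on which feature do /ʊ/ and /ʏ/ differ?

/ʊ/ (high back rounded lax vowel) and /ʏ/ (high front rounded lax vowel) agree on [+labial], [+dorsal], [−low], [−lateral], [−strident]. They differ on [back] (/ʊ/ [+], /ʏ/ [−]).

[back]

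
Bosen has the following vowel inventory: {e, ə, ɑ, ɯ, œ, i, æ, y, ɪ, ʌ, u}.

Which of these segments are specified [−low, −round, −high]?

e, ə, ʌ

Eliminate segments failing any feature: /ɑ, æ/ are [+low]; /ɯ, i, ɪ/ are [+high]; /œ, y, u/ are [+round]. The remaining /e, ə, ʌ/ satisfy [−low], [−round], [−high].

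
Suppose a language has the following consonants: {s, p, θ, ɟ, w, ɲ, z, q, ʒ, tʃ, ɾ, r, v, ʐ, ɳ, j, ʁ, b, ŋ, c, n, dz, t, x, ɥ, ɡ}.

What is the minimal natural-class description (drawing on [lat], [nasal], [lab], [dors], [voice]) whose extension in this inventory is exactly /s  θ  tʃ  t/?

Every target segment is [−voice], [−labial], [−dorsal]; each remaining inventory member fails at least one of these. Each conjunct is needed — [−labial, −dorsal] alone would also admit /z, ʒ, ɾ, r, …/; [−voice, −dorsal] alone would also admit /p/; [−voice, −labial] alone would also admit /q, c, x/ — and no other combination of two listed features has exactly this extension, so three is the minimum.

[−voice, −lab, −dors]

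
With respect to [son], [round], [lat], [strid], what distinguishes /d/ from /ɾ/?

The two segments share [−round], [−lateral], [−strident]. The only feature from the list on which they differ: /d/ is [−sonorant] while /ɾ/ is [+sonorant].

[sonorant]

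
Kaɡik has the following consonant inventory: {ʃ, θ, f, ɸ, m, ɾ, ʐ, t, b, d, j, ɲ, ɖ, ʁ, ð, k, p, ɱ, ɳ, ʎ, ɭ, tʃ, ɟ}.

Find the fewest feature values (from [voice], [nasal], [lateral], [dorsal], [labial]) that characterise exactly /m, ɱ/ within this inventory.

The class [+nasal], [+labial] has exactly /m, ɱ/ as its extension in this inventory. No smaller conjunction from the listed features achieves this: [+labial] alone would also admit /f, ɸ, b, p/; [+nasal] alone would also admit /ɲ, ɳ/; and checking the remaining single features turns up none with this extension.

[+nasal, +labial]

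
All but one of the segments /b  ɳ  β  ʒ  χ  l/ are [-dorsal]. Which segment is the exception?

χ

/χ/ is the voiceless uvular fricative, which is [+dorsal]; the rest — /ɳ, ʒ, β, l, b/ — are [-dorsal].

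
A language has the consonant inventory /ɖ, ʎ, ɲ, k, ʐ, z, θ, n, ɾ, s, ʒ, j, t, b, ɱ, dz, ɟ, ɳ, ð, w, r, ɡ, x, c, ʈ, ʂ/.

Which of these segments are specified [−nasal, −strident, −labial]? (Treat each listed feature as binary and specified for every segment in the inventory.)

Checking each segment against [−nasal], [−strident], [−labial]: /ɖ/ (voiced retroflex stop), /ʎ/ (palatal lateral approximant), /k/ (voiceless velar stop), /θ/ (voiceless dental fricative), /ɾ/ (alveolar tap), /j/ (palatal glide), among others, satisfy every feature; every other segment in the inventory fails at least one.

ɖ, ʎ, k, θ, ɾ, j, t, ɟ, ð, r, ɡ, x, c, ʈ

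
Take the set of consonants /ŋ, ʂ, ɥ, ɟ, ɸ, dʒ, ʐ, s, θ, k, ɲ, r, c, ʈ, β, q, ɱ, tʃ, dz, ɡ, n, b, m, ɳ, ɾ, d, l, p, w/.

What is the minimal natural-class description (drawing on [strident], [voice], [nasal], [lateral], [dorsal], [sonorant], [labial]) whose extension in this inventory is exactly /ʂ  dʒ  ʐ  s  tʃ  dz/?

The target set is precisely the extension of [+strident] in this inventory.

[+strident]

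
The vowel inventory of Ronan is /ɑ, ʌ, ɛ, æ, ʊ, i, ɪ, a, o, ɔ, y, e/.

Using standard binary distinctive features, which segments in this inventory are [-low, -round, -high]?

ʌ, ɛ, e

Checking each segment against [-low], [-round], [-high]: /ʌ/ (mid back unrounded lax vowel), /ɛ/ (mid front unrounded lax vowel), /e/ (mid front unrounded tense vowel) satisfy every feature; every other segment in the inventory fails at least one.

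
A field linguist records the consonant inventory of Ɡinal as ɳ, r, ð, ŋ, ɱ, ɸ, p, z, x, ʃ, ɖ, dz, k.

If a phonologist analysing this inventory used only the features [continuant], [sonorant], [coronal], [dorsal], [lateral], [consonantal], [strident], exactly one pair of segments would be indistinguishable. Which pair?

/ʃ/ (voiceless postalveolar fricative) and /z/ (voiced alveolar fricative) are both [+continuant], [-sonorant], [+coronal], [-dorsal], [-lateral], [+consonantal], [+strident], so none of the listed features separates them. (They do differ in [voice], [anterior] and [distributed], which are not among the given features.) Every other pair in the inventory differs on at least one listed feature.

ʃ, z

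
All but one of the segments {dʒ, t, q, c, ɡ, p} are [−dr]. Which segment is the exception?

dʒ

Every segment except /dʒ/ is [−delayed release]. /dʒ/ (voiced postalveolar affricate) is [+delayed release], so it is the exception.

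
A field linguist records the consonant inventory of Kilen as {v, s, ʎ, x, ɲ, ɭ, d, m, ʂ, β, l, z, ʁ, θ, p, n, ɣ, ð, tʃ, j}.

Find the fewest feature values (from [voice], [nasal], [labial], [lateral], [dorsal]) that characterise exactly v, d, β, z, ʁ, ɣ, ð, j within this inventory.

[+voice, −nasal, −lateral]

Every target segment is [+voice], [−nasal], [−lateral]; each remaining inventory member fails at least one of these. Each conjunct is needed — [−nasal, −lateral] alone would also admit /s, x, ʂ, θ, …/; [+voice, −lateral] alone would also admit /ɲ, m, n/; [+voice, −nasal] alone would also admit /ʎ, ɭ, l/ — and no other combination of two listed features has exactly this extension, so three is the minimum.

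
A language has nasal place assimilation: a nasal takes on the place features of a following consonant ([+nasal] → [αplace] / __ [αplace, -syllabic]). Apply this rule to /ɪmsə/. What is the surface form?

[ɪnsə]

The only nasal preceding a consonant is /m/ before /s/. /s/ is [+coronal], so /m/ → /n/, giving [ɪnsə].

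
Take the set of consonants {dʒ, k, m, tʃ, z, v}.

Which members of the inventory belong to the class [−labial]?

The feature [labial] marks segments articulated with one or both lips. In this inventory /dʒ, k, tʃ, z/ lack that property, so they are [−labial]; /m, v/ are [+labial].

dʒ, k, tʃ, z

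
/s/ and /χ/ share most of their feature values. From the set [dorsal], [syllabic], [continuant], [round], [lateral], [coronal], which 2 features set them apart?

The two segments share [-syllabic], [+continuant], [-round], [-lateral]. The only features from the list on which they differ: /s/ is [+coronal] while /χ/ is [-coronal]; /s/ is [-dorsal] while /χ/ is [+dorsal].

[coronal], [dorsal]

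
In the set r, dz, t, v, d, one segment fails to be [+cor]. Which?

Every segment except /v/ is [+coronal]. /v/ (voiced labiodental fricative) is [-coronal], so it is the exception.

v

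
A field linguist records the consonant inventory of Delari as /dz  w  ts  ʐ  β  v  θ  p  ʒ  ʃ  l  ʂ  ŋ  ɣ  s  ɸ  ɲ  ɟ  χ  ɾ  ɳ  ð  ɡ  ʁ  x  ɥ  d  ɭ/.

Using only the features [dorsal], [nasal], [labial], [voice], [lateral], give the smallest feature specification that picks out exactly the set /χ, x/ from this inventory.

[−voice, +dorsal]

The class [−voice], [+dorsal] has exactly /χ, x/ as its extension in this inventory. No smaller conjunction from the listed features achieves this: [+dorsal] alone would also admit /w, ŋ, ɣ, ɲ, …/; [−voice] alone would also admit /ts, θ, p, ʃ, …/; and checking the remaining single features turns up none with this extension.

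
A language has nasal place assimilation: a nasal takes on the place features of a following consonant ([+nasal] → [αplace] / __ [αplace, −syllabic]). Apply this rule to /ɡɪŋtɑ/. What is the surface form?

[ɡɪntɑ]

The only nasal preceding a consonant is /ŋ/ before /t/. /t/ is [+coronal], so /ŋ/ → /n/, giving [ɡɪntɑ].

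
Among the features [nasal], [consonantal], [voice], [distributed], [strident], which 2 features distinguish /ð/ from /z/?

[strident], [distributed]

/ð/ (voiced dental fricative) and /z/ (voiced alveolar fricative) agree on [−nasal], [+consonantal], [+voice]. They differ on [strident] (/ð/ [−], /z/ [+]), [distributed] (/ð/ [+], /z/ [−]).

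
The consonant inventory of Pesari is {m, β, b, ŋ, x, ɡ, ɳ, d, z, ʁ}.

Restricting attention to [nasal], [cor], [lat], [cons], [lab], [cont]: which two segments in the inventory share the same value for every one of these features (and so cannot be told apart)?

ʁ, x

/ʁ/ (voiced uvular fricative) and /x/ (voiceless velar fricative) are both [-nasal], [-coronal], [-lateral], [+consonantal], [-labial], [+continuant], so none of the listed features separates them. (They do differ in [voice] and [high], which are not among the given features.) Every other pair in the inventory differs on at least one listed feature.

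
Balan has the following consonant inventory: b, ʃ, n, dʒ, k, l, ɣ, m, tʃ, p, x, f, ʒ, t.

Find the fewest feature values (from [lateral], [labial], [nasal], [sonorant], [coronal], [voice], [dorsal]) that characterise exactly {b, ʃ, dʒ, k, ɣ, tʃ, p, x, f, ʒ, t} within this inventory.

[-sonorant]

The target set is precisely the extension of [-sonorant] in this inventory.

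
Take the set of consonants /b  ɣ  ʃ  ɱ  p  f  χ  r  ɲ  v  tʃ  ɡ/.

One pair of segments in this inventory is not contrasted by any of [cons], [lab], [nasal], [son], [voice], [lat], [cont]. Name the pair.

/ʃ/ (voiceless postalveolar fricative) and /χ/ (voiceless uvular fricative) are both [+consonantal], [-labial], [-nasal], [-sonorant], [-voice], [-lateral], [+continuant], so none of the listed features separates them. (They do differ in [coronal] and [dorsal], which are not among the given features.) Every other pair in the inventory differs on at least one listed feature.

ʃ, χ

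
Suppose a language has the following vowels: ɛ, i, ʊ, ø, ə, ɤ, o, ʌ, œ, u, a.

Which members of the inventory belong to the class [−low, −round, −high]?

ɛ, ə, ɤ, ʌ

Eliminate segments failing any feature: /i/ is [+high]; /ʊ, ø, o, œ, u/ are [+round]; /a/ is [+low]. The remaining /ɛ, ə, ɤ, ʌ/ satisfy [−low], [−round], [−high].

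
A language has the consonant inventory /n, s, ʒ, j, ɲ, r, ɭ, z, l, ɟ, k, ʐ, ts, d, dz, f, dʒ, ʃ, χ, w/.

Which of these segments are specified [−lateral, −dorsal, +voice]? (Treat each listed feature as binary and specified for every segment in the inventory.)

n, ʒ, r, z, ʐ, d, dz, dʒ

Checking each segment against [−lateral], [−dorsal], [+voice]: /n/ (alveolar nasal), /ʒ/ (voiced postalveolar fricative), /r/ (alveolar trill), /z/ (voiced alveolar fricative), /ʐ/ (voiced retroflex fricative), /d/ (voiced alveolar stop), among others, satisfy every feature; every other segment in the inventory fails at least one.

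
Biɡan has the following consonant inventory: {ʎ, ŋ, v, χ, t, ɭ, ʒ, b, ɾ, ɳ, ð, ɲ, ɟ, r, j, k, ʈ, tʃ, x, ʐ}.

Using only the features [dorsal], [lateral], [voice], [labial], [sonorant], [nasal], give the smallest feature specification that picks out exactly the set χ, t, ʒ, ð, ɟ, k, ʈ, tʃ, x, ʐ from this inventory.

[−sonorant, −labial]

The class [−sonorant], [−labial] has exactly /χ, t, ʒ, ð, ɟ, k, ʈ, tʃ, x, ʐ/ as its extension in this inventory. No smaller conjunction from the listed features achieves this: [−labial] alone would also admit /ʎ, ŋ, ɭ, ɾ, …/; [−sonorant] alone would also admit /v, b/; and checking the remaining single features turns up none with this extension.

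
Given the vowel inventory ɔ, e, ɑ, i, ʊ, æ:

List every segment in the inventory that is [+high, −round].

i

Checking each segment against [+high], [−round]: /i/ (high front unrounded tense vowel) satisfies every feature; every other segment in the inventory fails at least one.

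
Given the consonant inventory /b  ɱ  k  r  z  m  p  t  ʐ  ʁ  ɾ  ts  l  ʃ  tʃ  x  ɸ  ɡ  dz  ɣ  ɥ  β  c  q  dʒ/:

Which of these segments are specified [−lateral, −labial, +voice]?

r, z, ʐ, ʁ, ɾ, ɡ, dz, ɣ, dʒ

Checking each segment against [−lateral], [−labial], [+voice]: /r/ (alveolar trill), /z/ (voiced alveolar fricative), /ʐ/ (voiced retroflex fricative), /ʁ/ (voiced uvular fricative), /ɾ/ (alveolar tap), /ɡ/ (voiced velar stop), among others, satisfy every feature; every other segment in the inventory fails at least one.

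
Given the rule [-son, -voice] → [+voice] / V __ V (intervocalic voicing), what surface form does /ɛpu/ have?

[ɛbu]

Only /p/ occurs between two vowels (/ɛ/ __ /u/) and matches the structural description. It is a voiceless bilabial stop, so [-son, -voice] holds; changing it to [+voice] with all other features held fixed yields /b/ (voiced bilabial stop). No other segment meets both the structural description and the environment, so the output is [ɛbu].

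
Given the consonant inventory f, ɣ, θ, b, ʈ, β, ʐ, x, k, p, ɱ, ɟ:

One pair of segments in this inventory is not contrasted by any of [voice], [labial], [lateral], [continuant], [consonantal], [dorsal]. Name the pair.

/ɱ/ (labiodental nasal) and /b/ (voiced bilabial stop) are both [+voice], [+labial], [-lateral], [-continuant], [+consonantal], [-dorsal], so none of the listed features separates them. (They do differ in [sonorant] and [nasal], which are not among the given features.) Every other pair in the inventory differs on at least one listed feature.

ɱ, b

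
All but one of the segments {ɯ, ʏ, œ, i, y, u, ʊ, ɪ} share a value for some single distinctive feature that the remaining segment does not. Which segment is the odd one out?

/ʏ, ɯ, i, u, ʊ, ɪ, y/ are all [+high], but /œ/ (mid front rounded lax vowel) is [−high]. No other single segment can be removed to leave a set sharing one feature value that the removed segment lacks, so /œ/ is the odd one out.

œ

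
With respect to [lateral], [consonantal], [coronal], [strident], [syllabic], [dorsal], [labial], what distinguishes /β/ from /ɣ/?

The two segments share [-lateral], [+consonantal], [-coronal], [-strident], [-syllabic]. The only features from the list on which they differ: /β/ is [+labial] while /ɣ/ is [-labial]; /β/ is [-dorsal] while /ɣ/ is [+dorsal].

[labial], [dorsal]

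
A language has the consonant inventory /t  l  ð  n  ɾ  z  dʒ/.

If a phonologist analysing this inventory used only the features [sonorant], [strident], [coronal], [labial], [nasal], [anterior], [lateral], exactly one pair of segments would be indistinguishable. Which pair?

Both /ð/ and /t/ are [-sonorant], [-strident], [+coronal], [-labial], [-nasal], [+anterior], [-lateral]. Since the list omits [voice], [continuant] and [distributed] — which do distinguish the voiced dental fricative from the voiceless alveolar stop — this pair collapses; all other pairs remain distinct.

ð, t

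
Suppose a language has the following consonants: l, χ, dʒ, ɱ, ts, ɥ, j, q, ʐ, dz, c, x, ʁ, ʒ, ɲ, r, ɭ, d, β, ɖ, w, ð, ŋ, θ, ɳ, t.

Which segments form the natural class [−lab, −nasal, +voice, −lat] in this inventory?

Checking each segment against [−labial], [−nasal], [+voice], [−lateral]: /dʒ/ (voiced postalveolar affricate), /j/ (palatal glide), /ʐ/ (voiced retroflex fricative), /dz/ (voiced alveolar affricate), /ʁ/ (voiced uvular fricative), /ʒ/ (voiced postalveolar fricative), among others, satisfy every feature; every other segment in the inventory fails at least one.

dʒ, j, ʐ, dz, ʁ, ʒ, r, d, ɖ, ð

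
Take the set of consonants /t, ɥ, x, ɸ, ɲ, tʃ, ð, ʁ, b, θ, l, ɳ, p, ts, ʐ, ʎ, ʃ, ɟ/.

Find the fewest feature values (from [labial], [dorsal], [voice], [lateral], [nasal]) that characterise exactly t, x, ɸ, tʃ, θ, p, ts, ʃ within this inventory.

[-voice]

/t, x, ɸ, tʃ, θ, p, ts, ʃ/ are exactly the [-voice] segments in the inventory, so a single feature suffices.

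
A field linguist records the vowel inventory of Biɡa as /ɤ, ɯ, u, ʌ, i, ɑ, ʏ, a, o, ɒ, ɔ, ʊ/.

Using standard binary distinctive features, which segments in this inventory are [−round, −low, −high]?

ɤ, ʌ

Eliminate segments failing any feature: /ɯ, i/ are [+high]; /u, ʏ, o, ɒ, ɔ, ʊ/ are [+round]; /ɑ, a/ are [+low]. The remaining /ɤ, ʌ/ satisfy [−round], [−low], [−high].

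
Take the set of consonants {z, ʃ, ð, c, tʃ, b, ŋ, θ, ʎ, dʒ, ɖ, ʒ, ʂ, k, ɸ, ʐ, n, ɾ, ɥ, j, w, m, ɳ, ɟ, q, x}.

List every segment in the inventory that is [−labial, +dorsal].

Checking each segment against [−labial], [+dorsal]: /c/ (voiceless palatal stop), /ŋ/ (velar nasal), /ʎ/ (palatal lateral approximant), /k/ (voiceless velar stop), /j/ (palatal glide), /ɟ/ (voiced palatal stop), among others, satisfy every feature; every other segment in the inventory fails at least one.

c, ŋ, ʎ, k, j, ɟ, q, x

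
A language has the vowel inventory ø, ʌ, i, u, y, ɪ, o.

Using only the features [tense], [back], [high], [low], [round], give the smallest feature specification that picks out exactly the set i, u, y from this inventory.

[+high, +tense]

Every target segment is [+high], [+tense]; each remaining inventory member fails at least one of these. Each conjunct is needed — [+tense] alone would also admit /ø, o/; [+high] alone would also admit /ɪ/ — and no other single listed feature has exactly this extension, so two is the minimum.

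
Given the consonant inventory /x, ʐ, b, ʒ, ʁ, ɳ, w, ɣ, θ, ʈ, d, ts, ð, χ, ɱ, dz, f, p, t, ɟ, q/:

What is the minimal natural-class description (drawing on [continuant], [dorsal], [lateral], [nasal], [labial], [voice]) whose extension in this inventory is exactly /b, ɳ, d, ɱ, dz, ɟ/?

/b, ɳ, d, ɱ, dz, ɟ/ are all [+voice], [−continuant], and no other segment in the inventory matches both values. Dropping any one of them over-generates: [−continuant] alone would also admit /ʈ, ts, p, t, …/; [+voice] alone would also admit /ʐ, ʒ, ʁ, w, …/. No other single listed feature picks out exactly this set either, so fewer than two features will not do.

[+voice, −continuant]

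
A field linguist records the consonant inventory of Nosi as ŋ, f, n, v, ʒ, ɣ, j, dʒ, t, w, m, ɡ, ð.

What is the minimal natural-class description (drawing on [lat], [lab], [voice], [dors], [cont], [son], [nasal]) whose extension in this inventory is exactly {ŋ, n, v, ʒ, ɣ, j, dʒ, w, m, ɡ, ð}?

Every target segment is [+voice] and no other inventory member is, so one feature is enough.

[+voice]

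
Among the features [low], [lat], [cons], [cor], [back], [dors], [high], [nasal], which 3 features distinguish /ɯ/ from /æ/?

/ɯ/ is the high back unrounded vowel and /æ/ is the low front unrounded vowel. Both are [−lateral], [−consonantal], [−coronal], [+dorsal], [−nasal]. /ɯ/ is [+high] while /æ/ is [−high]; /ɯ/ is [−low] while /æ/ is [+low]; /ɯ/ is [+back] while /æ/ is [−back], so the distinguishing features are [high], [low], [back].

[high], [low], [back]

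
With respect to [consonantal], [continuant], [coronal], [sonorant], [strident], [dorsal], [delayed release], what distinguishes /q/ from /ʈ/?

/q/ is the voiceless uvular stop and /ʈ/ is the voiceless retroflex stop. Both are [+consonantal], [-continuant], [-sonorant], [-strident], [-delayed release]. /q/ is [-coronal] while /ʈ/ is [+coronal]; /q/ is [+dorsal] while /ʈ/ is [-dorsal], so the distinguishing features are [coronal], [dorsal].

[coronal], [dorsal]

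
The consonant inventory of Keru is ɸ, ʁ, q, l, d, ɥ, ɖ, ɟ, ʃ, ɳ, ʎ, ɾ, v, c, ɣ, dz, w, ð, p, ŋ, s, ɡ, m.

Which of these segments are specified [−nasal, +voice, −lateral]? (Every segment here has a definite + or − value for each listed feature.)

ʁ, d, ɥ, ɖ, ɟ, ɾ, v, ɣ, dz, w, ð, ɡ

Checking each segment against [−nasal], [+voice], [−lateral]: /ʁ/ (voiced uvular fricative), /d/ (voiced alveolar stop), /ɥ/ (labial-palatal glide), /ɖ/ (voiced retroflex stop), /ɟ/ (voiced palatal stop), /ɾ/ (alveolar tap), among others, satisfy every feature; every other segment in the inventory fails at least one.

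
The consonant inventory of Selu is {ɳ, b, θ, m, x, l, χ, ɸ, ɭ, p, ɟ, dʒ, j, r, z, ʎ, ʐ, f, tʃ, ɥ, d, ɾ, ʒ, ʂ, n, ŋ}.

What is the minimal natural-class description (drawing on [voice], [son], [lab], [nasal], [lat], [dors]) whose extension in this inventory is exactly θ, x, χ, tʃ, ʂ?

/θ, x, χ, tʃ, ʂ/ are all [−voice], [−labial], and no other segment in the inventory matches both values. Dropping any one of them over-generates: [−labial] alone would also admit /ɳ, l, ɭ, ɟ, …/; [−voice] alone would also admit /ɸ, p, f/. No other single listed feature picks out exactly this set either, so fewer than two features will not do.

[−voice, −lab]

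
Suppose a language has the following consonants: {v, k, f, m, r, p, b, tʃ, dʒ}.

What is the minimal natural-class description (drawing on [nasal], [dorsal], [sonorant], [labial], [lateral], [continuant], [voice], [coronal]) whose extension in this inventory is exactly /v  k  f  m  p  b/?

[−coronal]

/v, k, f, m, p, b/ are exactly the [−coronal] segments in the inventory, so a single feature suffices.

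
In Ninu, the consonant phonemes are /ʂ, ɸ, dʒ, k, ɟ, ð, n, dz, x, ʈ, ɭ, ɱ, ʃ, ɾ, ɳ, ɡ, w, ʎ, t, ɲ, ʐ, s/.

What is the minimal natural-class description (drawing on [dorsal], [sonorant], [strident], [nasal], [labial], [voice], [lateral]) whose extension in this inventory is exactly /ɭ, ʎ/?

The target set is precisely the extension of [+lateral] in this inventory.

[+lateral]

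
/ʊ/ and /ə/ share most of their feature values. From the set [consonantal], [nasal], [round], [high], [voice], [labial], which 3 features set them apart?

[labial], [round], [high]

The two segments share [-consonantal], [-nasal], [+voice]. The only features from the list on which they differ: /ʊ/ is [+labial] while /ə/ is [-labial]; /ʊ/ is [+round] while /ə/ is [-round]; /ʊ/ is [+high] while /ə/ is [-high].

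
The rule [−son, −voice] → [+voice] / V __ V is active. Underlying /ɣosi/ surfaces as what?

/s/ satisfies [−son, −voice] and sits in V __ V. The [+voice] counterpart of the voiceless alveolar fricative is /z/. Other segments in /ɣosi/ either fail the structural description or are not in the environment, so the surface form is [ɣozi].

[ɣozi]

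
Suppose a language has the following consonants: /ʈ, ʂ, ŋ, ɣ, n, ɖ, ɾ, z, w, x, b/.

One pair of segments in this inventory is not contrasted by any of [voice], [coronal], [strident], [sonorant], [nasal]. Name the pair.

ɣ, b

/ɣ/ (voiced velar fricative) and /b/ (voiced bilabial stop) are both [+voice], [−coronal], [−strident], [−sonorant], [−nasal], so none of the listed features separates them. (They do differ in [continuant], [labial] and [dorsal], which are not among the given features.) Every other pair in the inventory differs on at least one listed feature.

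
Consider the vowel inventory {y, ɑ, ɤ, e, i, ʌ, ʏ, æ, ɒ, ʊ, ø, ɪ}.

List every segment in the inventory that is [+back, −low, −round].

The [+back] segments are /ɑ, ɤ, ʌ, ɒ, ʊ/.
Then [−low] gives /ɤ, ʌ, ʊ/.
Of those, [−round] leaves /ɤ, ʌ/.

ɤ, ʌ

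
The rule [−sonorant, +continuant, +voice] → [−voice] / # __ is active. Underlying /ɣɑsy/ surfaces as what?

[xɑsy]

Only the initial segment /ɣ/ is both word-initial and matches the structural description. It is a voiced velar fricative, so [−sonorant, +continuant, +voice] holds; changing it to [−voice] with all other features held fixed yields /x/ (voiceless velar fricative). No other segment meets both the structural description and the environment, so the output is [xɑsy].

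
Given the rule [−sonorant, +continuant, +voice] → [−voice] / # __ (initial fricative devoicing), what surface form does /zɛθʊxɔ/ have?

/z/ satisfies [−sonorant, +continuant, +voice] and sits in # __. The [−voice] counterpart of the voiced alveolar fricative is /s/. Other segments in /zɛθʊxɔ/ either fail the structural description or are not in the environment, so the surface form is [sɛθʊxɔ].

[sɛθʊxɔ]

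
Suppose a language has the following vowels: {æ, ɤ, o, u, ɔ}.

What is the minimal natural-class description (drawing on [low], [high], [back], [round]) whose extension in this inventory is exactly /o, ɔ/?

[-high, +round]

Every target segment is [-high], [+round]; each remaining inventory member fails at least one of these. Each conjunct is needed — [+round] alone would also admit /u/; [-high] alone would also admit /æ, ɤ/ — and no other single listed feature has exactly this extension, so two is the minimum.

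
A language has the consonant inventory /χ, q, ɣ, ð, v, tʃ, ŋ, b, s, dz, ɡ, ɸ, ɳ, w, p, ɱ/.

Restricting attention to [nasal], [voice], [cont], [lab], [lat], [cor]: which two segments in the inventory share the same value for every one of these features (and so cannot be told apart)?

Both /w/ and /v/ are [−nasal], [+voice], [+continuant], [+labial], [−lateral], [−coronal]. Since the list omits [sonorant], [round] and [dorsal] — which do distinguish the labial-velar glide from the voiced labiodental fricative — this pair collapses; all other pairs remain distinct.

w, v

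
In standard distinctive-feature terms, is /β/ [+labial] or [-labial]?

[+labial]

As the voiced bilabial fricative, /β/ is [+labial].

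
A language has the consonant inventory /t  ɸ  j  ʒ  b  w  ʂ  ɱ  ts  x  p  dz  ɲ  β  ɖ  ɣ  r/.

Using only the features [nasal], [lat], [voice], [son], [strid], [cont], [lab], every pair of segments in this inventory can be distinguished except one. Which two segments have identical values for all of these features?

j, r

Both /j/ and /r/ are [-nasal], [-lateral], [+voice], [+sonorant], [-strident], [+continuant], [-labial]. Since the list omits [dorsal] — which does distinguish the palatal glide from the alveolar trill — this pair collapses; all other pairs remain distinct.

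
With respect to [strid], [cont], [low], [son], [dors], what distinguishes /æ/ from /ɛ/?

[low]

/æ/ (low front unrounded vowel) and /ɛ/ (mid front unrounded lax vowel) agree on [−strident], [+continuant], [+sonorant], [+dorsal]. They differ on [low] (/æ/ [+], /ɛ/ [−]).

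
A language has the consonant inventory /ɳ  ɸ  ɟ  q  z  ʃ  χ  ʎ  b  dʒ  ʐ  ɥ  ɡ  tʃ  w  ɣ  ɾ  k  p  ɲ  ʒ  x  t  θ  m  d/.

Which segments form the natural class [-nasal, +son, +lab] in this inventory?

ɥ, w

Checking each segment against [-nasal], [+sonorant], [+labial]: /ɥ/ (labial-palatal glide), /w/ (labial-velar glide) satisfy every feature; every other segment in the inventory fails at least one.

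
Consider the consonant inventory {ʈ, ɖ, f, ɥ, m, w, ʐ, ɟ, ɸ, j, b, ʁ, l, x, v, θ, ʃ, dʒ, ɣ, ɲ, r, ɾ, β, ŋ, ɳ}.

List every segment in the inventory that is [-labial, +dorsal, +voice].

Checking each segment against [-labial], [+dorsal], [+voice]: /ɟ/ (voiced palatal stop), /j/ (palatal glide), /ʁ/ (voiced uvular fricative), /ɣ/ (voiced velar fricative), /ɲ/ (palatal nasal), /ŋ/ (velar nasal) satisfy every feature; every other segment in the inventory fails at least one.

ɟ, j, ʁ, ɣ, ɲ, ŋ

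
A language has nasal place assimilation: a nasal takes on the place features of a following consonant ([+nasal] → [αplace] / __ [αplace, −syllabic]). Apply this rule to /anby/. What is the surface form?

In /anby/, the nasal /n/ precedes /b/, which is [+labial]. The nasal assimilates in place, becoming the [+labial] nasal /m/. The surface form is [amby].

[amby]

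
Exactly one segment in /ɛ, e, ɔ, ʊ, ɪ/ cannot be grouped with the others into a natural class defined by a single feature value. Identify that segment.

e

[tense] groups all but one: /ʊ, ɛ, ɔ, ɪ/ share [-tense] while /e/ (mid front unrounded tense vowel) alone is [+tense]. Removing any other segment would not leave a single-feature class that excludes it.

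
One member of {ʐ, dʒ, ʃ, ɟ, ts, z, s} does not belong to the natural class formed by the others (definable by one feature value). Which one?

ɟ

The remaining segments after removing /ɟ/ share [+strident]; /ɟ/ (voiced palatal stop) is [-strident]. For every other candidate removal, the leftover set fails to share any single feature value that the removed segment lacks.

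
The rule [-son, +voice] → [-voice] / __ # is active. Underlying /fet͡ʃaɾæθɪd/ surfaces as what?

[fet͡ʃaɾæθɪt]

Only the final segment /d/ is both word-final and matches the structural description. It is a voiced alveolar stop, so [-son, +voice] holds; changing it to [-voice] with all other features held fixed yields /t/ (voiceless alveolar stop). No other segment meets both the structural description and the environment, so the output is [fet͡ʃaɾæθɪt].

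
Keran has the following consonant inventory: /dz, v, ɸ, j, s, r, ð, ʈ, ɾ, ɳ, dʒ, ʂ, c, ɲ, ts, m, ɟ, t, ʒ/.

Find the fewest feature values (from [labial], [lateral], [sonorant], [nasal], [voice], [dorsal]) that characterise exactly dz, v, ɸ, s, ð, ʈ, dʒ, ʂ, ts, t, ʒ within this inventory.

[−sonorant, −dorsal]

The class [−sonorant], [−dorsal] has exactly /dz, v, ɸ, s, ð, ʈ, dʒ, ʂ, ts, t, ʒ/ as its extension in this inventory. No smaller conjunction from the listed features achieves this: [−dorsal] alone would also admit /r, ɾ, ɳ, m/; [−sonorant] alone would also admit /c, ɟ/; and checking the remaining single features turns up none with this extension.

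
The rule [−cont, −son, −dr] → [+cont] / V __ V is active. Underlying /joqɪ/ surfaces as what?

[joχɪ]

The only segment in the rule's environment that also matches [−cont, −son, −dr] is /q/. Applying [+continuant] turns the voiceless uvular stop into /χ/ (voiceless uvular fricative), giving [joχɪ].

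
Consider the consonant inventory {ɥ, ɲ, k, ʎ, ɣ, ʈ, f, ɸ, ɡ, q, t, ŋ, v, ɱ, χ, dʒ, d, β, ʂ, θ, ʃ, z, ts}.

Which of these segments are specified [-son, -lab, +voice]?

The [-sonorant] segments are /k, ɣ, ʈ, f, ɸ, ɡ, q, t, v, χ, dʒ, d, β, ʂ, θ, ʃ, z, ts/.
Then [-labial] gives /k, ɣ, ʈ, ɡ, q, t, χ, dʒ, d, ʂ, θ, ʃ, z, ts/.
Intersecting with [+voice] leaves /ɣ, ɡ, dʒ, d, z/.

ɣ, ɡ, dʒ, d, z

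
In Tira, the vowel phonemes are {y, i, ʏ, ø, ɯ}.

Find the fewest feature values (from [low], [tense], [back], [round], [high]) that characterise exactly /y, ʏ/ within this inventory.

/y, ʏ/ are all [+high], [+round], and no other segment in the inventory matches both values. Dropping any one of them over-generates: [+round] alone would also admit /ø/; [+high] alone would also admit /i, ɯ/. No other single listed feature picks out exactly this set either, so fewer than two features will not do.

[+high, +round]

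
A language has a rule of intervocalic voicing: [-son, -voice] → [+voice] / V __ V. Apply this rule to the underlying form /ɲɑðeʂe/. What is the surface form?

[ɲɑðeʐe]

The only segment in the rule's environment that also matches [-son, -voice] is /ʂ/. Applying [+voice] turns the voiceless retroflex fricative into /ʐ/ (voiced retroflex fricative), giving [ɲɑðeʐe].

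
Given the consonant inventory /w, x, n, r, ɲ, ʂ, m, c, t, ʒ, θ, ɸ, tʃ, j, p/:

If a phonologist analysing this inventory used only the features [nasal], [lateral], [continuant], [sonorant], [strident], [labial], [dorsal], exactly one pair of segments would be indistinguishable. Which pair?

On the given features, /ʒ/ and /ʂ/ have an identical profile: [−nasal], [−lateral], [+continuant], [−sonorant], [+strident], [−labial], [−dorsal]. No other two segments in the inventory coincide on all 7 features. (They do differ in [voice] and [distributed], which are not among the given features.)

ʒ, ʂ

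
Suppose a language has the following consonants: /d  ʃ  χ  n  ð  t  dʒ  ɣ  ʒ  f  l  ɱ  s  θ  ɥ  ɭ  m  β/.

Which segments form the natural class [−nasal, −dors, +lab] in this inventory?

f, β

First, the [−nasal] segments are /d, ʃ, χ, ð, t, dʒ, ɣ, ʒ, f, l, s, θ, ɥ, ɭ, β/.
Then [−dorsal] gives /d, ʃ, ð, t, dʒ, ʒ, f, l, s, θ, ɭ, β/.
Then [+labial] leaves /f, β/.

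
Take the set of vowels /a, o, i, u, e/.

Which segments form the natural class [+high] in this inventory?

The feature [high] marks segments produced with the tongue body raised. In this inventory /i, u/ have that property, so they are [+high]; /a, o, e/ are [−high].

i, u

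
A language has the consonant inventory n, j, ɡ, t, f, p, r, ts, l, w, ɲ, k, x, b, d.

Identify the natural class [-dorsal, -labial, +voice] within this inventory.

n, r, l, d

The [-dorsal] segments are /n, t, f, p, r, ts, l, b, d/.
Within that set, [-labial] gives /n, t, r, ts, l, d/.
Intersecting with [+voice] leaves /n, r, l, d/.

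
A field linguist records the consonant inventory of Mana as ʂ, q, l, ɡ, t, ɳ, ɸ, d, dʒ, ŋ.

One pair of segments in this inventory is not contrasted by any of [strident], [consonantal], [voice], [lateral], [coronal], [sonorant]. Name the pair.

/q/ (voiceless uvular stop) and /ɸ/ (voiceless bilabial fricative) are both [−strident], [+consonantal], [−voice], [−lateral], [−coronal], [−sonorant], so none of the listed features separates them. (They do differ in [continuant], [labial] and [dorsal], which are not among the given features.) Every other pair in the inventory differs on at least one listed feature.

q, ɸ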